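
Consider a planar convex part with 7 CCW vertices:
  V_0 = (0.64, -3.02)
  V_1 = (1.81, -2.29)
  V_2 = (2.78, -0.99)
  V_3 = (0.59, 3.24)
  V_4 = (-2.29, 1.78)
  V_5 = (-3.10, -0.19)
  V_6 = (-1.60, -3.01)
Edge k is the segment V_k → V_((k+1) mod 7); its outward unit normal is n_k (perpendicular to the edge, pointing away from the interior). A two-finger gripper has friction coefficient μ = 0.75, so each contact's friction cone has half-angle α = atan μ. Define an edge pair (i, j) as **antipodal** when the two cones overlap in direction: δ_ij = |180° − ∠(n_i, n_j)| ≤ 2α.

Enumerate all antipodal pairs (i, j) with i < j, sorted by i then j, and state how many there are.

α = atan 0.75 = 36.87°;  2α = 73.74°
n_0 = (+0.5293, -0.8484)
n_1 = (+0.8015, -0.5980)
n_2 = (+0.8880, +0.4598)
n_3 = (-0.4522, +0.8919)
n_4 = (-0.9249, +0.3803)
n_5 = (-0.8829, -0.4696)
n_6 = (-0.0045, -1.0000)
  (0,1): δ = 158.69°  ·
  (0,2): δ = 94.59°  ·
  (0,3): δ = 5.08°  ✓
  (0,4): δ = 35.69°  ✓
  (0,5): δ = 86.05°  ·
  (0,6): δ = 147.78°  ·
  (1,2): δ = 115.90°  ·
  (1,3): δ = 26.39°  ✓
  (1,4): δ = 14.38°  ✓
  (1,5): δ = 64.74°  ✓
  (1,6): δ = 126.47°  ·
  (2,3): δ = 90.49°  ·
  (2,4): δ = 49.72°  ✓
  (2,5): δ = 0.64°  ✓
  (2,6): δ = 62.37°  ✓
  (3,4): δ = 139.23°  ·
  (3,5): δ = 88.87°  ·
  (3,6): δ = 27.14°  ✓
  (4,5): δ = 129.64°  ·
  (4,6): δ = 67.90°  ✓
  (5,6): δ = 118.26°  ·
antipodal pairs: 10

count = 10; pairs: (0,3), (0,4), (1,3), (1,4), (1,5), (2,4), (2,5), (2,6), (3,6), (4,6)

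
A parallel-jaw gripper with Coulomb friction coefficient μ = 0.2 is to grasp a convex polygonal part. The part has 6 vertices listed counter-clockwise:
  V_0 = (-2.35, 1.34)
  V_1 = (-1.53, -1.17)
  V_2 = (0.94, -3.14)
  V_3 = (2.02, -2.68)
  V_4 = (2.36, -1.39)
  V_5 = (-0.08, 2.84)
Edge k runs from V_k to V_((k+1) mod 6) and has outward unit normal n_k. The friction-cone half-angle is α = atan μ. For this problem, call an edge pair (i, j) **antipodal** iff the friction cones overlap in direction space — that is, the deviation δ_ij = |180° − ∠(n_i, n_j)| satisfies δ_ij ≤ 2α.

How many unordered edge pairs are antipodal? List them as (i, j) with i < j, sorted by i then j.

count = 3; pairs: (0,4), (1,4), (2,5)

α = atan 0.2 = 11.31°;  2α = 22.62°
n_0 = (-0.9506, -0.3105)
n_1 = (-0.6235, -0.7818)
n_2 = (+0.3919, -0.9200)
n_3 = (+0.9670, -0.2549)
n_4 = (+0.8662, +0.4997)
n_5 = (-0.5513, +0.8343)
  (0,1): δ = 146.67°  ·
  (0,2): δ = 85.02°  ·
  (0,3): δ = 32.86°  ·
  (0,4): δ = 11.89°  ✓
  (0,5): δ = 105.36°  ·
  (1,2): δ = 118.35°  ·
  (1,3): δ = 66.19°  ·
  (1,4): δ = 21.45°  ✓
  (1,5): δ = 72.03°  ·
  (2,3): δ = 127.84°  ·
  (2,4): δ = 83.09°  ·
  (2,5): δ = 10.39°  ✓
  (3,4): δ = 135.26°  ·
  (3,5): δ = 41.78°  ·
  (4,5): δ = 86.52°  ·
antipodal pairs: 3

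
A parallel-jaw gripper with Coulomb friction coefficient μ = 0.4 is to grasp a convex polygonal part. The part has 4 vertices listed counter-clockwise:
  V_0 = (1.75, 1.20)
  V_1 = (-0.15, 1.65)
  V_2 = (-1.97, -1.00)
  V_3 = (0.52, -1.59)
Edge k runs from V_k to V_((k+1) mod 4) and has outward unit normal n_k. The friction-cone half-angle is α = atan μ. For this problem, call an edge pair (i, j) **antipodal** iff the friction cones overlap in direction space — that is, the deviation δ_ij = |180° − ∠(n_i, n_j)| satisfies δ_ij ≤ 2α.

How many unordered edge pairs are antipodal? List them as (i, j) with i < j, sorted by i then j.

count = 2; pairs: (0,2), (1,3)

α = atan 0.4 = 21.80°;  2α = 43.60°
n_0 = (+0.2305, +0.9731)
n_1 = (-0.8243, +0.5661)
n_2 = (-0.2306, -0.9731)
n_3 = (+0.9150, -0.4034)
  (0,1): δ = 111.16°  ·
  (0,2): δ = 0.01°  ✓
  (0,3): δ = 79.53°  ·
  (1,2): δ = 68.85°  ·
  (1,3): δ = 10.69°  ✓
  (2,3): δ = 100.46°  ·
antipodal pairs: 2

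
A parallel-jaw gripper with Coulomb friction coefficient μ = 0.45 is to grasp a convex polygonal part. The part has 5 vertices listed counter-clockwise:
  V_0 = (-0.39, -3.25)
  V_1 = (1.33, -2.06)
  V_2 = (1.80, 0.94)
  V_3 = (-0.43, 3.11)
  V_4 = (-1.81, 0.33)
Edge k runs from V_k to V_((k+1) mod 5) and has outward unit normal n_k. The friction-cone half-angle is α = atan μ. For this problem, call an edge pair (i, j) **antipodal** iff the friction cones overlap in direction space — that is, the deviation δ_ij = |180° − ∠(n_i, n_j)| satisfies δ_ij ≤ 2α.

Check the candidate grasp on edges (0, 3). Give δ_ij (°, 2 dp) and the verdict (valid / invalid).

δ = 28.92°, valid

α = atan 0.45 = 24.23°;  2α = 48.46°
edge 0: e_0 = (+1.72, +1.19);  n_0 = (+0.5690, -0.8224)
edge 3: e_3 = (-1.38, -2.78);  n_3 = (-0.8957, +0.4446)
∠(n_0, n_3) = 151.08°
δ = |180° − 151.08°| = 28.92°
28.92° ≤ 2α = 48.46°  →  valid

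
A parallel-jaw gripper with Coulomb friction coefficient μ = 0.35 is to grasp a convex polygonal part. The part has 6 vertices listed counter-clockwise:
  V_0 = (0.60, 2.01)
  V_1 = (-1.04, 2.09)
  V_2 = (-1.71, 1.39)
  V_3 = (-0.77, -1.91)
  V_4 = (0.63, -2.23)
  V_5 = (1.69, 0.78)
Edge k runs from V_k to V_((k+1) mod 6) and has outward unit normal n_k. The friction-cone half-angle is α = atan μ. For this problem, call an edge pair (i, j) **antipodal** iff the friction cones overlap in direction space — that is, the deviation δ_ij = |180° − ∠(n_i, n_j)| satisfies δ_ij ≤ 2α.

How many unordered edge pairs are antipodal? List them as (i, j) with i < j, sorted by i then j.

α = atan 0.35 = 19.29°;  2α = 38.58°
n_0 = (+0.0487, +0.9988)
n_1 = (-0.7224, +0.6915)
n_2 = (-0.9617, -0.2740)
n_3 = (-0.2228, -0.9749)
n_4 = (+0.9432, -0.3322)
n_5 = (+0.7484, +0.6632)
  (0,1): δ = 130.95°  ·
  (0,2): δ = 71.31°  ·
  (0,3): δ = 10.08°  ✓
  (0,4): δ = 73.39°  ·
  (0,5): δ = 134.34°  ·
  (1,2): δ = 120.35°  ·
  (1,3): δ = 59.13°  ·
  (1,4): δ = 24.35°  ✓
  (1,5): δ = 85.29°  ·
  (2,3): δ = 118.77°  ·
  (2,4): δ = 35.30°  ✓
  (2,5): δ = 25.65°  ✓
  (3,4): δ = 96.53°  ·
  (3,5): δ = 35.58°  ✓
  (4,5): δ = 119.05°  ·
antipodal pairs: 5

count = 5; pairs: (0,3), (1,4), (2,4), (2,5), (3,5)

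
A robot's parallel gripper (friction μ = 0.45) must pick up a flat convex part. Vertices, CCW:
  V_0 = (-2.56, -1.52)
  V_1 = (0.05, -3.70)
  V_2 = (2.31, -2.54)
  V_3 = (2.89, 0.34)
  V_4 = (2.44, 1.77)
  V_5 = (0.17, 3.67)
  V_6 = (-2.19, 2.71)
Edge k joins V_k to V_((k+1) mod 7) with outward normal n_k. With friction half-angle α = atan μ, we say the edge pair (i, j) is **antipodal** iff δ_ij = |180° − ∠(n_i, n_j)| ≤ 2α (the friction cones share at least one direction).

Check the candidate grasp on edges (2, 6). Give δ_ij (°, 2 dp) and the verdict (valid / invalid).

α = atan 0.45 = 24.23°;  2α = 48.46°
edge 2: e_2 = (+0.58, +2.88);  n_2 = (+0.9803, -0.1974)
edge 6: e_6 = (-0.37, -4.23);  n_6 = (-0.9962, +0.0871)
∠(n_2, n_6) = 173.61°
δ = |180° − 173.61°| = 6.39°
6.39° ≤ 2α = 48.46°  →  valid

δ = 6.39°, valid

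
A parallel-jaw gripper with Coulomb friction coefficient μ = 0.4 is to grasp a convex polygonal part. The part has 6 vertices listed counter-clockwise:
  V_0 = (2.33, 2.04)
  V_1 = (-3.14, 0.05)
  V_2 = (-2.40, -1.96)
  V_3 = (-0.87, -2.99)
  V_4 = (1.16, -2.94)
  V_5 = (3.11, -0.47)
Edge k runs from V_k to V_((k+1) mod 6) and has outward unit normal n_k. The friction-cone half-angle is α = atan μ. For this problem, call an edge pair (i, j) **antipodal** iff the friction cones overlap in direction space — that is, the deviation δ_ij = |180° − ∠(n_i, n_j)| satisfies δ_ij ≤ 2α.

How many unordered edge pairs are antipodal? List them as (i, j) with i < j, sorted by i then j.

α = atan 0.4 = 21.80°;  2α = 43.60°
n_0 = (-0.3419, +0.9397)
n_1 = (-0.9384, -0.3455)
n_2 = (-0.5584, -0.8295)
n_3 = (+0.0246, -0.9997)
n_4 = (+0.7849, -0.6196)
n_5 = (+0.9550, +0.2968)
  (0,1): δ = 89.78°  ·
  (0,2): δ = 53.94°  ·
  (0,3): δ = 18.58°  ✓
  (0,4): δ = 31.72°  ✓
  (0,5): δ = 87.27°  ·
  (1,2): δ = 144.16°  ·
  (1,3): δ = 108.80°  ·
  (1,4): δ = 58.50°  ·
  (1,5): δ = 2.95°  ✓
  (2,3): δ = 144.64°  ·
  (2,4): δ = 94.34°  ·
  (2,5): δ = 38.79°  ✓
  (3,4): δ = 129.70°  ·
  (3,5): δ = 74.15°  ·
  (4,5): δ = 124.45°  ·
antipodal pairs: 4

count = 4; pairs: (0,3), (0,4), (1,5), (2,5)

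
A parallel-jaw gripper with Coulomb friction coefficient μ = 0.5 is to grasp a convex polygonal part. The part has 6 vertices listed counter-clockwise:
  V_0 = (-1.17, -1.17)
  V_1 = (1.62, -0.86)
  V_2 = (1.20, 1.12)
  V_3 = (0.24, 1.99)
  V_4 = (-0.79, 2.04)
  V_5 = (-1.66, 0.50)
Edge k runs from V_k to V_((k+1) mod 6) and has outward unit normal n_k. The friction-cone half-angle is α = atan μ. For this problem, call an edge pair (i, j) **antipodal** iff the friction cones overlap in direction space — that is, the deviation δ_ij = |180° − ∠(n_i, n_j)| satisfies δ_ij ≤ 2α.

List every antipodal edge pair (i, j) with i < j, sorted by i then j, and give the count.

count = 5; pairs: (0,2), (0,3), (1,4), (1,5), (2,5)

α = atan 0.5 = 26.57°;  2α = 53.13°
n_0 = (+0.1104, -0.9939)
n_1 = (+0.9782, +0.2075)
n_2 = (+0.6715, +0.7410)
n_3 = (+0.0485, +0.9988)
n_4 = (-0.8707, +0.4919)
n_5 = (-0.9595, -0.2815)
  (0,1): δ = 84.36°  ·
  (0,2): δ = 48.52°  ✓
  (0,3): δ = 9.12°  ✓
  (0,4): δ = 54.20°  ·
  (0,5): δ = 100.01°  ·
  (1,2): δ = 144.16°  ·
  (1,3): δ = 104.76°  ·
  (1,4): δ = 41.44°  ✓
  (1,5): δ = 4.38°  ✓
  (2,3): δ = 140.59°  ·
  (2,4): δ = 77.28°  ·
  (2,5): δ = 31.46°  ✓
  (3,4): δ = 116.68°  ·
  (3,5): δ = 70.87°  ·
  (4,5): δ = 134.18°  ·
antipodal pairs: 5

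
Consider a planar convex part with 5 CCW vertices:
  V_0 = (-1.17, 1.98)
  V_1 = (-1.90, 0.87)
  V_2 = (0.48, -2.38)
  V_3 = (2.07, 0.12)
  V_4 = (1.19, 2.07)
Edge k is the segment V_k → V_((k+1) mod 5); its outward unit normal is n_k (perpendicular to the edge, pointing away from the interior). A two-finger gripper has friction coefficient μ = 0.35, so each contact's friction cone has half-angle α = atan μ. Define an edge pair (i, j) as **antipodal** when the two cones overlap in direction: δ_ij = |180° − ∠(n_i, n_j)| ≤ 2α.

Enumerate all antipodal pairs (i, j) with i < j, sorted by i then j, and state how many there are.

α = atan 0.35 = 19.29°;  2α = 38.58°
n_0 = (-0.8355, +0.5495)
n_1 = (-0.8068, -0.5908)
n_2 = (+0.8438, -0.5367)
n_3 = (+0.9115, +0.4113)
n_4 = (-0.0381, +0.9993)
  (0,1): δ = 110.45°  ·
  (0,2): δ = 0.87°  ✓
  (0,3): δ = 57.62°  ·
  (0,4): δ = 125.52°  ·
  (1,2): δ = 68.67°  ·
  (1,3): δ = 11.93°  ✓
  (1,4): δ = 55.97°  ·
  (2,3): δ = 123.25°  ·
  (2,4): δ = 55.36°  ·
  (3,4): δ = 112.10°  ·
antipodal pairs: 2

count = 2; pairs: (0,2), (1,3)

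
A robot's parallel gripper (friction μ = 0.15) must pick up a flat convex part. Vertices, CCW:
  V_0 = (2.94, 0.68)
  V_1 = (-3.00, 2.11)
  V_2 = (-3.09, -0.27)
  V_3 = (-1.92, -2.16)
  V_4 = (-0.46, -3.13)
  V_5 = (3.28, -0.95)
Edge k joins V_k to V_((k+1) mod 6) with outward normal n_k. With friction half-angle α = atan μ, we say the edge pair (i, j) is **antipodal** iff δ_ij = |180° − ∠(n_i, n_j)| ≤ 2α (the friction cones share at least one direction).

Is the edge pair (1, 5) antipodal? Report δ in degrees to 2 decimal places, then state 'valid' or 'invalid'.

α = atan 0.15 = 8.53°;  2α = 17.06°
edge 1: e_1 = (-0.09, -2.38);  n_1 = (-0.9993, +0.0378)
edge 5: e_5 = (-0.34, +1.63);  n_5 = (+0.9789, +0.2042)
∠(n_1, n_5) = 166.05°
δ = |180° − 166.05°| = 13.95°
13.95° ≤ 2α = 17.06°  →  valid

δ = 13.95°, valid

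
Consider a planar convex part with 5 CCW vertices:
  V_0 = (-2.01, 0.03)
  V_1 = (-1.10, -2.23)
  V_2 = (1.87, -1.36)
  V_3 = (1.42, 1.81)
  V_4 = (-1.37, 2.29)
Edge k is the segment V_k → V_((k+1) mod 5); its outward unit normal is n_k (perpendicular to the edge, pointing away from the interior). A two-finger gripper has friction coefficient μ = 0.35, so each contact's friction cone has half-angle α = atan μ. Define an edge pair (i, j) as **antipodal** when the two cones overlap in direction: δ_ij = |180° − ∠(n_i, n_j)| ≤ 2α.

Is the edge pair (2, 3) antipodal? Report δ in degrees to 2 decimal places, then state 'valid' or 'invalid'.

δ = 107.84°, invalid

α = atan 0.35 = 19.29°;  2α = 38.58°
edge 2: e_2 = (-0.45, +3.17);  n_2 = (+0.9901, +0.1405)
edge 3: e_3 = (-2.79, +0.48);  n_3 = (+0.1696, +0.9855)
∠(n_2, n_3) = 72.16°
δ = |180° − 72.16°| = 107.84°
107.84° > 2α = 38.58°  →  invalid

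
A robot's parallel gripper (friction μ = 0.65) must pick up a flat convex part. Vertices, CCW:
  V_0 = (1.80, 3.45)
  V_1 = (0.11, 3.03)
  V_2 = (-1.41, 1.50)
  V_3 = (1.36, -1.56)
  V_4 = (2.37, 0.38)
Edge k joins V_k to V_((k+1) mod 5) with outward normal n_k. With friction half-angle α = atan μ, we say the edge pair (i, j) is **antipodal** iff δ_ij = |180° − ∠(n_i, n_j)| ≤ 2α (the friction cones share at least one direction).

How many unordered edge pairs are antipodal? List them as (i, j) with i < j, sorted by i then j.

count = 5; pairs: (0,2), (0,3), (1,3), (1,4), (2,4)

α = atan 0.65 = 33.02°;  2α = 66.05°
n_0 = (-0.2412, +0.9705)
n_1 = (-0.7094, +0.7048)
n_2 = (-0.7414, -0.6711)
n_3 = (+0.8870, -0.4618)
n_4 = (+0.9832, +0.1825)
  (0,1): δ = 148.77°  ·
  (0,2): δ = 61.80°  ✓
  (0,3): δ = 48.54°  ✓
  (0,4): δ = 86.56°  ·
  (1,2): δ = 93.04°  ·
  (1,3): δ = 17.31°  ✓
  (1,4): δ = 55.33°  ✓
  (2,3): δ = 69.65°  ·
  (2,4): δ = 31.63°  ✓
  (3,4): δ = 141.98°  ·
antipodal pairs: 5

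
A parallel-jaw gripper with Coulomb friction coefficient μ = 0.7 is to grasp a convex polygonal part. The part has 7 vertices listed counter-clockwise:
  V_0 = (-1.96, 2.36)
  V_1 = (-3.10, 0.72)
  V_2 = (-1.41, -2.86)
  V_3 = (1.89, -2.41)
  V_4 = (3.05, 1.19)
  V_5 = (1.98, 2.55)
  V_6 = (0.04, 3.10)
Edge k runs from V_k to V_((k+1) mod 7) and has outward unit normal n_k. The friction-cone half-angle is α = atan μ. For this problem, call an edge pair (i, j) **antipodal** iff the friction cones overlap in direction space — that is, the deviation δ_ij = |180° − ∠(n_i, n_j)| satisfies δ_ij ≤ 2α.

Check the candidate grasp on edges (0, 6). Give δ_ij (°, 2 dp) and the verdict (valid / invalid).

δ = 145.11°, invalid

α = atan 0.7 = 34.99°;  2α = 69.98°
edge 0: e_0 = (-1.14, -1.64);  n_0 = (-0.8211, +0.5708)
edge 6: e_6 = (-2.00, -0.74);  n_6 = (-0.3470, +0.9379)
∠(n_0, n_6) = 34.89°
δ = |180° − 34.89°| = 145.11°
145.11° > 2α = 69.98°  →  invalid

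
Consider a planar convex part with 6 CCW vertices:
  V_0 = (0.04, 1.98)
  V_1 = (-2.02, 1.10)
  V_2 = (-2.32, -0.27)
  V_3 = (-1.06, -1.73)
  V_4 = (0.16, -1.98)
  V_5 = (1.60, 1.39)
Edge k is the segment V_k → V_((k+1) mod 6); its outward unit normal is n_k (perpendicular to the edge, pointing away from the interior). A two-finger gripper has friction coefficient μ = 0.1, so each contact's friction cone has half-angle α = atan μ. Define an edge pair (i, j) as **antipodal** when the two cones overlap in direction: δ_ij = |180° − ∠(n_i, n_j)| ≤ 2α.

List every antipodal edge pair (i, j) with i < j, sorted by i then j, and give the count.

count = 2; pairs: (1,4), (3,5)

α = atan 0.1 = 5.71°;  2α = 11.42°
n_0 = (-0.3928, +0.9196)
n_1 = (-0.9769, +0.2139)
n_2 = (-0.7571, -0.6533)
n_3 = (-0.2007, -0.9796)
n_4 = (+0.9196, -0.3929)
n_5 = (+0.3538, +0.9353)
  (0,1): δ = 125.48°  ·
  (0,2): δ = 72.34°  ·
  (0,3): δ = 34.71°  ·
  (0,4): δ = 43.73°  ·
  (0,5): δ = 136.15°  ·
  (1,2): δ = 126.85°  ·
  (1,3): δ = 89.23°  ·
  (1,4): δ = 10.79°  ✓
  (1,5): δ = 81.63°  ·
  (2,3): δ = 142.38°  ·
  (2,4): δ = 63.93°  ·
  (2,5): δ = 28.49°  ·
  (3,4): δ = 101.56°  ·
  (3,5): δ = 9.14°  ✓
  (4,5): δ = 87.58°  ·
antipodal pairs: 2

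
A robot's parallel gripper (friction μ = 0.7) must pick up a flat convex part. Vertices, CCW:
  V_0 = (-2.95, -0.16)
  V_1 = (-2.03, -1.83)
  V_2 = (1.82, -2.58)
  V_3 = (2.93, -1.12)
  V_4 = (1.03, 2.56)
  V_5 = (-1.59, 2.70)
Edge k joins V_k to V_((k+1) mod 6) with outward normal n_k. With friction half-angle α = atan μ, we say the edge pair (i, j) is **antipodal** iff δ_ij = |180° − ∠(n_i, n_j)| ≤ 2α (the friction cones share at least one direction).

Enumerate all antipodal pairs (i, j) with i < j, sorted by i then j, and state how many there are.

α = atan 0.7 = 34.99°;  2α = 69.98°
n_0 = (-0.8759, -0.4825)
n_1 = (-0.1912, -0.9815)
n_2 = (+0.7961, -0.6052)
n_3 = (+0.8886, +0.4588)
n_4 = (+0.0534, +0.9986)
n_5 = (-0.9031, +0.4294)
  (0,1): δ = 129.87°  ·
  (0,2): δ = 66.10°  ✓
  (0,3): δ = 1.54°  ✓
  (0,4): δ = 58.09°  ✓
  (0,5): δ = 125.72°  ·
  (1,2): δ = 116.22°  ·
  (1,3): δ = 51.67°  ✓
  (1,4): δ = 7.96°  ✓
  (1,5): δ = 75.59°  ·
  (2,3): δ = 115.45°  ·
  (2,4): δ = 55.81°  ✓
  (2,5): δ = 11.81°  ✓
  (3,4): δ = 120.37°  ·
  (3,5): δ = 52.74°  ✓
  (4,5): δ = 112.37°  ·
antipodal pairs: 8

count = 8; pairs: (0,2), (0,3), (0,4), (1,3), (1,4), (2,4), (2,5), (3,5)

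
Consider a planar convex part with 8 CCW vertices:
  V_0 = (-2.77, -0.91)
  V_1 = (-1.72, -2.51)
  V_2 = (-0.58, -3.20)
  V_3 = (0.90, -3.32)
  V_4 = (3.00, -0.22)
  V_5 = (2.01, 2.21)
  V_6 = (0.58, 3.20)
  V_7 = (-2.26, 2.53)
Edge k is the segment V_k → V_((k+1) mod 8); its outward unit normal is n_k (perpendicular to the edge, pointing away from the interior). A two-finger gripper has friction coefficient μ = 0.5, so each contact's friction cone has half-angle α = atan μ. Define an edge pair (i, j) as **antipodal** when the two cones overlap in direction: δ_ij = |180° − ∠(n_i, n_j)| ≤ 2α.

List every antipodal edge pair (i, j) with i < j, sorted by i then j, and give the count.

α = atan 0.5 = 26.57°;  2α = 53.13°
n_0 = (-0.8360, -0.5487)
n_1 = (-0.5178, -0.8555)
n_2 = (-0.0808, -0.9967)
n_3 = (+0.8279, -0.5608)
n_4 = (+0.9261, +0.3773)
n_5 = (+0.5692, +0.8222)
n_6 = (-0.2296, +0.9733)
n_7 = (-0.9892, +0.1467)
  (0,1): δ = 154.46°  ·
  (0,2): δ = 127.91°  ·
  (0,3): δ = 67.39°  ·
  (0,4): δ = 11.11°  ✓
  (0,5): δ = 22.03°  ✓
  (0,6): δ = 70.00°  ·
  (0,7): δ = 138.29°  ·
  (1,2): δ = 153.45°  ·
  (1,3): δ = 92.93°  ·
  (1,4): δ = 36.65°  ✓
  (1,5): δ = 3.51°  ✓
  (1,6): δ = 44.46°  ✓
  (1,7): δ = 112.75°  ·
  (2,3): δ = 119.48°  ·
  (2,4): δ = 63.20°  ·
  (2,5): δ = 30.06°  ✓
  (2,6): δ = 17.91°  ✓
  (2,7): δ = 86.20°  ·
  (3,4): δ = 123.72°  ·
  (3,5): δ = 90.58°  ·
  (3,6): δ = 42.61°  ✓
  (3,7): δ = 25.68°  ✓
  (4,5): δ = 146.86°  ·
  (4,6): δ = 98.89°  ·
  (4,7): δ = 30.60°  ✓
  (5,6): δ = 132.03°  ·
  (5,7): δ = 63.74°  ·
  (6,7): δ = 111.71°  ·
antipodal pairs: 10

count = 10; pairs: (0,4), (0,5), (1,4), (1,5), (1,6), (2,5), (2,6), (3,6), (3,7), (4,7)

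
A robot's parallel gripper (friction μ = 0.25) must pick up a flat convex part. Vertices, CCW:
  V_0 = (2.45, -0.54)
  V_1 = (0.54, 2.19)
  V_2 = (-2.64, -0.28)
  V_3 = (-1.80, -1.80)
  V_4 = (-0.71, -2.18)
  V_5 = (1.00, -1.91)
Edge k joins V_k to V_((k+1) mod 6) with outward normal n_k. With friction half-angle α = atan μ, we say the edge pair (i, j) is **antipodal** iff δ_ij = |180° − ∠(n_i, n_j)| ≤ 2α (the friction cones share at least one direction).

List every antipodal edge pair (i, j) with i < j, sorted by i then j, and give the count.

α = atan 0.25 = 14.04°;  2α = 28.07°
n_0 = (+0.8194, +0.5733)
n_1 = (-0.6134, +0.7898)
n_2 = (-0.8752, -0.4837)
n_3 = (-0.3292, -0.9443)
n_4 = (+0.1560, -0.9878)
n_5 = (+0.6868, -0.7269)
  (0,1): δ = 87.14°  ·
  (0,2): δ = 6.05°  ✓
  (0,3): δ = 35.80°  ·
  (0,4): δ = 63.99°  ·
  (0,5): δ = 98.40°  ·
  (1,2): δ = 98.91°  ·
  (1,3): δ = 57.06°  ·
  (1,4): δ = 28.86°  ·
  (1,5): δ = 5.54°  ✓
  (2,3): δ = 138.15°  ·
  (2,4): δ = 109.95°  ·
  (2,5): δ = 75.55°  ·
  (3,4): δ = 151.81°  ·
  (3,5): δ = 117.41°  ·
  (4,5): δ = 145.60°  ·
antipodal pairs: 2

count = 2; pairs: (0,2), (1,5)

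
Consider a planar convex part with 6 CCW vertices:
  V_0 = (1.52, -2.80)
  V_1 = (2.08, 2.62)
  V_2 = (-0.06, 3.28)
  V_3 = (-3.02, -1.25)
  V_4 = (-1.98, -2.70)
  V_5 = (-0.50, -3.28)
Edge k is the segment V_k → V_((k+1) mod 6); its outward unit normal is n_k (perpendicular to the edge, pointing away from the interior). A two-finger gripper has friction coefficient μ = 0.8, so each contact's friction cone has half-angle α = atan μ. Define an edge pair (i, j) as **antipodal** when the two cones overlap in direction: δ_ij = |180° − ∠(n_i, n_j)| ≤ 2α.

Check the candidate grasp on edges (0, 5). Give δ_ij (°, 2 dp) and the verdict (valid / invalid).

α = atan 0.8 = 38.66°;  2α = 77.32°
edge 0: e_0 = (+0.56, +5.42);  n_0 = (+0.9947, -0.1028)
edge 5: e_5 = (+2.02, +0.48);  n_5 = (+0.2312, -0.9729)
∠(n_0, n_5) = 70.73°
δ = |180° − 70.73°| = 109.27°
109.27° > 2α = 77.32°  →  invalid

δ = 109.27°, invalid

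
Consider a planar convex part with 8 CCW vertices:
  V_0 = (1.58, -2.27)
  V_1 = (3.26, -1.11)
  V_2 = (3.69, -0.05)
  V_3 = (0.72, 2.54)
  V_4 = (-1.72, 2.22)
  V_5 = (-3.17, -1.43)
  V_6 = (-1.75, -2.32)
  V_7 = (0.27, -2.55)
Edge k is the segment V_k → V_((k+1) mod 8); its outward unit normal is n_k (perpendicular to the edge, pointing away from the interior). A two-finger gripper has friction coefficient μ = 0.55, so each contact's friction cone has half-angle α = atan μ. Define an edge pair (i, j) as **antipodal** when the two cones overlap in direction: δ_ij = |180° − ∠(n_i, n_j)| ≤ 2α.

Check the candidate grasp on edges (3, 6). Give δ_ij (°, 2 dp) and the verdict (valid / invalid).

α = atan 0.55 = 28.81°;  2α = 57.62°
edge 3: e_3 = (-2.44, -0.32);  n_3 = (-0.1300, +0.9915)
edge 6: e_6 = (+2.02, -0.23);  n_6 = (-0.1131, -0.9936)
∠(n_3, n_6) = 166.03°
δ = |180° − 166.03°| = 13.97°
13.97° ≤ 2α = 57.62°  →  valid

δ = 13.97°, valid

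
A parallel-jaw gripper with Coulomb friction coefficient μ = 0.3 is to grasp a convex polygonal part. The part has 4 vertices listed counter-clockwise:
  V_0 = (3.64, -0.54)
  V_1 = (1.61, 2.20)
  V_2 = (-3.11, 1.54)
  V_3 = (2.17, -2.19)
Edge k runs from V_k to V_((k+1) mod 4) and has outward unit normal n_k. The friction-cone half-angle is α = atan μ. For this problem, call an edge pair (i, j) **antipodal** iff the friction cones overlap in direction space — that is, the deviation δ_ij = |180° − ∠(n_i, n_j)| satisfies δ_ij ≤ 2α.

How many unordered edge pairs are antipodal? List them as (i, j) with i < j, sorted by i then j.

count = 1; pairs: (0,2)

α = atan 0.3 = 16.70°;  2α = 33.40°
n_0 = (+0.8035, +0.5953)
n_1 = (-0.1385, +0.9904)
n_2 = (-0.5770, -0.8168)
n_3 = (+0.7467, -0.6652)
  (0,1): δ = 118.57°  ·
  (0,2): δ = 18.23°  ✓
  (0,3): δ = 101.77°  ·
  (1,2): δ = 43.20°  ·
  (1,3): δ = 40.34°  ·
  (2,3): δ = 96.46°  ·
antipodal pairs: 1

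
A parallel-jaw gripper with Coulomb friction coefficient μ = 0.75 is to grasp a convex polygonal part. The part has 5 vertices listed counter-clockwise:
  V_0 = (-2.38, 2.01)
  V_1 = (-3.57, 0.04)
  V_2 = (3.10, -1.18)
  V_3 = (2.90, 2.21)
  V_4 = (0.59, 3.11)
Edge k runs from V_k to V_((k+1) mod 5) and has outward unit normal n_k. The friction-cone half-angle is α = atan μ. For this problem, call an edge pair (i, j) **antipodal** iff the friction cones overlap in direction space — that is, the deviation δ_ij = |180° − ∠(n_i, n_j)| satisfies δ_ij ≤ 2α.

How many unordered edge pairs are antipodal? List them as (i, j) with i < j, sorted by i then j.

count = 5; pairs: (0,1), (0,2), (1,3), (1,4), (2,4)

α = atan 0.75 = 36.87°;  2α = 73.74°
n_0 = (-0.8560, +0.5170)
n_1 = (-0.1799, -0.9837)
n_2 = (+0.9983, +0.0589)
n_3 = (+0.3630, +0.9318)
n_4 = (-0.3473, +0.9377)
  (0,1): δ = 69.23°  ✓
  (0,2): δ = 34.51°  ✓
  (0,3): δ = 99.85°  ·
  (0,4): δ = 141.46°  ·
  (1,2): δ = 76.26°  ·
  (1,3): δ = 10.92°  ✓
  (1,4): δ = 30.69°  ✓
  (2,3): δ = 114.66°  ·
  (2,4): δ = 73.05°  ✓
  (3,4): δ = 138.39°  ·
antipodal pairs: 5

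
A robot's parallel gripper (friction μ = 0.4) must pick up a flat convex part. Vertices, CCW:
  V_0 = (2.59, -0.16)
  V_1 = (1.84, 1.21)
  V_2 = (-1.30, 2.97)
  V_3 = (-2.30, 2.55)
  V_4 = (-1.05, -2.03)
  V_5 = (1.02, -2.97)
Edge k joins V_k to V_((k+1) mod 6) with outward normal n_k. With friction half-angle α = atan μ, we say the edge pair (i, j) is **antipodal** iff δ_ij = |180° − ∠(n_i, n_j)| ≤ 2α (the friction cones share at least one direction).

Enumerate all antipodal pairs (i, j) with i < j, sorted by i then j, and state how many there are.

α = atan 0.4 = 21.80°;  2α = 43.60°
n_0 = (+0.8772, +0.4802)
n_1 = (+0.4889, +0.8723)
n_2 = (-0.3872, +0.9220)
n_3 = (-0.9647, -0.2633)
n_4 = (-0.4135, -0.9105)
n_5 = (+0.8730, -0.4878)
  (0,1): δ = 147.97°  ·
  (0,2): δ = 95.92°  ·
  (0,3): δ = 13.43°  ✓
  (0,4): δ = 36.88°  ✓
  (0,5): δ = 122.11°  ·
  (1,2): δ = 127.95°  ·
  (1,3): δ = 45.46°  ·
  (1,4): δ = 4.85°  ✓
  (1,5): δ = 90.08°  ·
  (2,3): δ = 97.52°  ·
  (2,4): δ = 47.21°  ·
  (2,5): δ = 38.02°  ✓
  (3,4): δ = 129.69°  ·
  (3,5): δ = 44.46°  ·
  (4,5): δ = 94.77°  ·
antipodal pairs: 4

count = 4; pairs: (0,3), (0,4), (1,4), (2,5)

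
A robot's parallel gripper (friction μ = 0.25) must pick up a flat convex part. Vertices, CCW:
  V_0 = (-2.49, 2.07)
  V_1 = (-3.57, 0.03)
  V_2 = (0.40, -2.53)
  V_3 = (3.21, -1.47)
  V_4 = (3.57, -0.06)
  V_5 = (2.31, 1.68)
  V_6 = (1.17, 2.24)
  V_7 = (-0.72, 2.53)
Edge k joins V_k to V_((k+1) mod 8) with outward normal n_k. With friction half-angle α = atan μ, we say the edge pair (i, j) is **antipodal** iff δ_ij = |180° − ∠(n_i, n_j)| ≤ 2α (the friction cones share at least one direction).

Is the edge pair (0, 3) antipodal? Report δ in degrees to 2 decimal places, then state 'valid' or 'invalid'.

δ = 13.57°, valid

α = atan 0.25 = 14.04°;  2α = 28.07°
edge 0: e_0 = (-1.08, -2.04);  n_0 = (-0.8838, +0.4679)
edge 3: e_3 = (+0.36, +1.41);  n_3 = (+0.9689, -0.2474)
∠(n_0, n_3) = 166.43°
δ = |180° − 166.43°| = 13.57°
13.57° ≤ 2α = 28.07°  →  valid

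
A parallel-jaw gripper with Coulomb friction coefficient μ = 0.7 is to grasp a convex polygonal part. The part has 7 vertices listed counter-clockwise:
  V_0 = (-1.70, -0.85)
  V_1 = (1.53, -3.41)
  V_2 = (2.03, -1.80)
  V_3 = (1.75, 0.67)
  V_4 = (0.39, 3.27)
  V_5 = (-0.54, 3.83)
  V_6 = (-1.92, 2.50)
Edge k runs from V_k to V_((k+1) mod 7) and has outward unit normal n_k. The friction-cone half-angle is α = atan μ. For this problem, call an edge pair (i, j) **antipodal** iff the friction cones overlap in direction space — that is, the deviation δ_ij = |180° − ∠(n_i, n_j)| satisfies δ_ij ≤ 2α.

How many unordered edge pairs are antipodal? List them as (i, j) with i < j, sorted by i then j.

count = 10; pairs: (0,1), (0,2), (0,3), (0,4), (1,5), (1,6), (2,5), (2,6), (3,6), (4,6)

α = atan 0.7 = 34.99°;  2α = 69.98°
n_0 = (-0.6211, -0.7837)
n_1 = (+0.9550, -0.2966)
n_2 = (+0.9936, +0.1126)
n_3 = (+0.8861, +0.4635)
n_4 = (+0.5158, +0.8567)
n_5 = (-0.6939, +0.7200)
n_6 = (-0.9979, -0.0655)
  (0,1): δ = 68.85°  ✓
  (0,2): δ = 45.13°  ✓
  (0,3): δ = 23.99°  ✓
  (0,4): δ = 7.35°  ✓
  (0,5): δ = 82.34°  ·
  (0,6): δ = 132.16°  ·
  (1,2): δ = 156.28°  ·
  (1,3): δ = 135.13°  ·
  (1,4): δ = 103.80°  ·
  (1,5): δ = 28.80°  ✓
  (1,6): δ = 21.01°  ✓
  (2,3): δ = 158.85°  ·
  (2,4): δ = 127.52°  ·
  (2,5): δ = 52.52°  ✓
  (2,6): δ = 2.71°  ✓
  (3,4): δ = 148.67°  ·
  (3,5): δ = 73.67°  ·
  (3,6): δ = 23.86°  ✓
  (4,5): δ = 105.00°  ·
  (4,6): δ = 55.19°  ✓
  (5,6): δ = 130.19°  ·
antipodal pairs: 10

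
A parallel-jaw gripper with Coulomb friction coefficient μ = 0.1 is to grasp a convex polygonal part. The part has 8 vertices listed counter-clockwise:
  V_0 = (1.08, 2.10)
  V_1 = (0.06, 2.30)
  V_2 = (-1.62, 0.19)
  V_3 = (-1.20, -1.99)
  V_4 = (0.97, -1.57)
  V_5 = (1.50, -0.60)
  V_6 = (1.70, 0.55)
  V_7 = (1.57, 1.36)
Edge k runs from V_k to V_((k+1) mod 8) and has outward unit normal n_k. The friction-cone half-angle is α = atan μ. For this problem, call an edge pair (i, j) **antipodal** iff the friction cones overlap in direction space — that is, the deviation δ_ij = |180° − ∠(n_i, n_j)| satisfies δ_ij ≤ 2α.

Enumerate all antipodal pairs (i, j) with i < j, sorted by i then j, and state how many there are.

count = 2; pairs: (1,4), (2,6)

α = atan 0.1 = 5.71°;  2α = 11.42°
n_0 = (+0.1924, +0.9813)
n_1 = (-0.7823, +0.6229)
n_2 = (-0.9819, -0.1892)
n_3 = (+0.1900, -0.9818)
n_4 = (+0.8775, -0.4795)
n_5 = (+0.9852, -0.1713)
n_6 = (+0.9874, +0.1585)
n_7 = (+0.8338, +0.5521)
  (0,1): δ = 117.43°  ·
  (0,2): δ = 68.00°  ·
  (0,3): δ = 22.05°  ·
  (0,4): δ = 72.44°  ·
  (0,5): δ = 91.23°  ·
  (0,6): δ = 110.21°  ·
  (0,7): δ = 134.60°  ·
  (1,2): δ = 130.57°  ·
  (1,3): δ = 40.52°  ·
  (1,4): δ = 9.88°  ✓
  (1,5): δ = 28.66°  ·
  (1,6): δ = 47.64°  ·
  (1,7): δ = 72.04°  ·
  (2,3): δ = 89.95°  ·
  (2,4): δ = 39.56°  ·
  (2,5): δ = 20.77°  ·
  (2,6): δ = 1.79°  ✓
  (2,7): δ = 22.61°  ·
  (3,4): δ = 129.61°  ·
  (3,5): δ = 110.82°  ·
  (3,6): δ = 91.84°  ·
  (3,7): δ = 67.44°  ·
  (4,5): δ = 161.21°  ·
  (4,6): δ = 142.23°  ·
  (4,7): δ = 117.84°  ·
  (5,6): δ = 161.02°  ·
  (5,7): δ = 136.62°  ·
  (6,7): δ = 155.61°  ·
antipodal pairs: 2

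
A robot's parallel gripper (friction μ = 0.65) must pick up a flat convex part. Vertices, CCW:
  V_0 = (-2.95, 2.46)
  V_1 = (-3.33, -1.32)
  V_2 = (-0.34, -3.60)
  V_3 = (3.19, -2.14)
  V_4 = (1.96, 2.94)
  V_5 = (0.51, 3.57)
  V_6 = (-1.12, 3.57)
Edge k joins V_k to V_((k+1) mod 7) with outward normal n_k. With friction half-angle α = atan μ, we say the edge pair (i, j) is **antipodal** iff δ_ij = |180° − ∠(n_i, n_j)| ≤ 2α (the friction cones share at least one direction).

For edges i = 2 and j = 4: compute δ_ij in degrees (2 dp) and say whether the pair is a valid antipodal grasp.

α = atan 0.65 = 33.02°;  2α = 66.05°
edge 2: e_2 = (+3.53, +1.46);  n_2 = (+0.3822, -0.9241)
edge 4: e_4 = (-1.45, +0.63);  n_4 = (+0.3985, +0.9172)
∠(n_2, n_4) = 134.05°
δ = |180° − 134.05°| = 45.95°
45.95° ≤ 2α = 66.05°  →  valid

δ = 45.95°, valid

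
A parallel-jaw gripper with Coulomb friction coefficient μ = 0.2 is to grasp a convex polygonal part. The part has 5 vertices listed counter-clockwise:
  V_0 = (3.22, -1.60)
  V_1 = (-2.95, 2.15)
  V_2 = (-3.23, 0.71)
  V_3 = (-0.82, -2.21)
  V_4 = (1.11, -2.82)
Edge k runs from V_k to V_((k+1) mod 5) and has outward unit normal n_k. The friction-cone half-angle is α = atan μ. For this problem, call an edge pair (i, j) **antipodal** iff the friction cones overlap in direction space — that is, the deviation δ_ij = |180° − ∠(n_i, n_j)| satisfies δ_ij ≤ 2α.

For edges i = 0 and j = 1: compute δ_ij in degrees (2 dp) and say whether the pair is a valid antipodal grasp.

δ = 69.71°, invalid

α = atan 0.2 = 11.31°;  2α = 22.62°
edge 0: e_0 = (-6.17, +3.75);  n_0 = (+0.5194, +0.8545)
edge 1: e_1 = (-0.28, -1.44);  n_1 = (-0.9816, +0.1909)
∠(n_0, n_1) = 110.29°
δ = |180° − 110.29°| = 69.71°
69.71° > 2α = 22.62°  →  invalid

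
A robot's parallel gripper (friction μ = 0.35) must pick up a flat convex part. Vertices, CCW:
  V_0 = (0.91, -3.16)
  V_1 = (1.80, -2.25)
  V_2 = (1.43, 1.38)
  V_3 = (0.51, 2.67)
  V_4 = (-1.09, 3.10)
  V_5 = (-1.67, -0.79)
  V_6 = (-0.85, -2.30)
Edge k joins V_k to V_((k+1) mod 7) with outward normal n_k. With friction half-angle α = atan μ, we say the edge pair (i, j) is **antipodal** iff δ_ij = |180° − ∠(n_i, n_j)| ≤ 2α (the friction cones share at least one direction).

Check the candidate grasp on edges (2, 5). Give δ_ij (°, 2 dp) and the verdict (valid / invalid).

δ = 6.99°, valid

α = atan 0.35 = 19.29°;  2α = 38.58°
edge 2: e_2 = (-0.92, +1.29);  n_2 = (+0.8142, +0.5806)
edge 5: e_5 = (+0.82, -1.51);  n_5 = (-0.8788, -0.4772)
∠(n_2, n_5) = 173.01°
δ = |180° − 173.01°| = 6.99°
6.99° ≤ 2α = 38.58°  →  valid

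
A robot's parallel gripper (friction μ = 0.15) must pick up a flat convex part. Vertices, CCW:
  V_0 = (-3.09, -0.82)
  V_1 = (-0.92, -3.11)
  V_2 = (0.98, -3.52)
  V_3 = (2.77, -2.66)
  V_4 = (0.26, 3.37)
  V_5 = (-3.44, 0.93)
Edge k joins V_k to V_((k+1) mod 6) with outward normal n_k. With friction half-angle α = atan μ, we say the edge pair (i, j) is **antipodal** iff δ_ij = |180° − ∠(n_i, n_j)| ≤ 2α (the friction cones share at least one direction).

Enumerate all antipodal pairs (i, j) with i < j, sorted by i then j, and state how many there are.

count = 2; pairs: (2,4), (3,5)

α = atan 0.15 = 8.53°;  2α = 17.06°
n_0 = (-0.7259, -0.6878)
n_1 = (-0.2109, -0.9775)
n_2 = (+0.4331, -0.9014)
n_3 = (+0.9232, +0.3843)
n_4 = (-0.5505, +0.8348)
n_5 = (-0.9806, -0.1961)
  (0,1): δ = 145.64°  ·
  (0,2): δ = 107.80°  ·
  (0,3): δ = 20.86°  ·
  (0,4): δ = 79.94°  ·
  (0,5): δ = 147.85°  ·
  (1,2): δ = 142.16°  ·
  (1,3): δ = 55.22°  ·
  (1,4): δ = 45.58°  ·
  (1,5): δ = 113.49°  ·
  (2,3): δ = 93.06°  ·
  (2,4): δ = 7.74°  ✓
  (2,5): δ = 75.65°  ·
  (3,4): δ = 79.20°  ·
  (3,5): δ = 11.29°  ✓
  (4,5): δ = 112.09°  ·
antipodal pairs: 2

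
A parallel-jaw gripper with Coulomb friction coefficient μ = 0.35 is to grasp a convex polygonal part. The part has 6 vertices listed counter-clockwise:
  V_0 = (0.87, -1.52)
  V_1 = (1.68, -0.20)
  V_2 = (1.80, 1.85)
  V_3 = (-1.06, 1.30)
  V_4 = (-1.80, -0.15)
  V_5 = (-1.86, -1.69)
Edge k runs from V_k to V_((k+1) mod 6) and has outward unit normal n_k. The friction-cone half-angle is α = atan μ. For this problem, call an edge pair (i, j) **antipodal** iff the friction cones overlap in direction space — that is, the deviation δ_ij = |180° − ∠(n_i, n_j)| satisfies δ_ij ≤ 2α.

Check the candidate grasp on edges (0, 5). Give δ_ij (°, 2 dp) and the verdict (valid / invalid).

δ = 125.10°, invalid

α = atan 0.35 = 19.29°;  2α = 38.58°
edge 0: e_0 = (+0.81, +1.32);  n_0 = (+0.8523, -0.5230)
edge 5: e_5 = (+2.73, +0.17);  n_5 = (+0.0622, -0.9981)
∠(n_0, n_5) = 54.90°
δ = |180° − 54.90°| = 125.10°
125.10° > 2α = 38.58°  →  invalid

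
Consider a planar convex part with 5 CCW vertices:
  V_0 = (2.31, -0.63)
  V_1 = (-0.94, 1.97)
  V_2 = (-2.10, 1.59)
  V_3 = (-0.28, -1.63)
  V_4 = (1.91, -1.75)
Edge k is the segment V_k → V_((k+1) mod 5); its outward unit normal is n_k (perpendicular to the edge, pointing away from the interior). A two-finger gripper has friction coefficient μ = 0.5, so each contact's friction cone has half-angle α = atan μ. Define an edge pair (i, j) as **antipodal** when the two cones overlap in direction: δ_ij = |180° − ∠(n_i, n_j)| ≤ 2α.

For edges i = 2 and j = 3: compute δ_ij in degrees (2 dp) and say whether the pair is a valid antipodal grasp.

δ = 122.61°, invalid

α = atan 0.5 = 26.57°;  2α = 53.13°
edge 2: e_2 = (+1.82, -3.22);  n_2 = (-0.8706, -0.4921)
edge 3: e_3 = (+2.19, -0.12);  n_3 = (-0.0547, -0.9985)
∠(n_2, n_3) = 57.39°
δ = |180° − 57.39°| = 122.61°
122.61° > 2α = 53.13°  →  invalid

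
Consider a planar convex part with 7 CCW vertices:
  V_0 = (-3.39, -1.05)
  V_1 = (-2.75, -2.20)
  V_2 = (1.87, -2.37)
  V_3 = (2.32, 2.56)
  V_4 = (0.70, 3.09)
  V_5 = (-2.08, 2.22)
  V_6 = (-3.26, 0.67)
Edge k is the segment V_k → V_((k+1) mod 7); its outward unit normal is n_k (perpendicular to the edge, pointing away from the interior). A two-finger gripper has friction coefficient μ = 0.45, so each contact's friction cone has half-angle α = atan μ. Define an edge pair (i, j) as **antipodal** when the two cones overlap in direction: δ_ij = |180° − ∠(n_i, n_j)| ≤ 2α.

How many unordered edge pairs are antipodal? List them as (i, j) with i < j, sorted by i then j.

count = 6; pairs: (0,2), (0,3), (1,3), (1,4), (2,5), (2,6)

α = atan 0.45 = 24.23°;  2α = 48.46°
n_0 = (-0.8738, -0.4863)
n_1 = (-0.0368, -0.9993)
n_2 = (+0.9959, -0.0909)
n_3 = (+0.3109, +0.9504)
n_4 = (-0.2987, +0.9544)
n_5 = (-0.7957, +0.6057)
n_6 = (-0.9972, +0.0754)
  (0,1): δ = 121.20°  ·
  (0,2): δ = 34.31°  ✓
  (0,3): δ = 42.79°  ✓
  (0,4): δ = 78.28°  ·
  (0,5): δ = 113.62°  ·
  (0,6): δ = 146.58°  ·
  (1,2): δ = 93.11°  ·
  (1,3): δ = 16.01°  ✓
  (1,4): δ = 19.48°  ✓
  (1,5): δ = 54.83°  ·
  (1,6): δ = 87.79°  ·
  (2,3): δ = 102.90°  ·
  (2,4): δ = 67.41°  ·
  (2,5): δ = 32.07°  ✓
  (2,6): δ = 0.89°  ✓
  (3,4): δ = 144.51°  ·
  (3,5): δ = 109.17°  ·
  (3,6): δ = 76.21°  ·
  (4,5): δ = 144.66°  ·
  (4,6): δ = 111.70°  ·
  (5,6): δ = 147.04°  ·
antipodal pairs: 6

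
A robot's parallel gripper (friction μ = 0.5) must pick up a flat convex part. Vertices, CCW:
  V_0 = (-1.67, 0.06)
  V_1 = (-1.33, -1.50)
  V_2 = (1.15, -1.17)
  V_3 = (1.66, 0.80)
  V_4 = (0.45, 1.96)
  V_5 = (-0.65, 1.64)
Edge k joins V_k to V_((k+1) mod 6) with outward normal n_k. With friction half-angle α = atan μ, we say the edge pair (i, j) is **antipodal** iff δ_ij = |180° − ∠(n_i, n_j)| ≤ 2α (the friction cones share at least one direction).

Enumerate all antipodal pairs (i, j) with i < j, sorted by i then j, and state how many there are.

count = 6; pairs: (0,2), (0,3), (1,3), (1,4), (1,5), (2,5)

α = atan 0.5 = 26.57°;  2α = 53.13°
n_0 = (-0.9771, -0.2129)
n_1 = (+0.1319, -0.9913)
n_2 = (+0.9681, -0.2506)
n_3 = (+0.6920, +0.7219)
n_4 = (-0.2793, +0.9602)
n_5 = (-0.8401, +0.5424)
  (0,1): δ = 94.72°  ·
  (0,2): δ = 26.81°  ✓
  (0,3): δ = 33.91°  ✓
  (0,4): δ = 93.92°  ·
  (0,5): δ = 134.86°  ·
  (1,2): δ = 112.09°  ·
  (1,3): δ = 51.37°  ✓
  (1,4): δ = 8.64°  ✓
  (1,5): δ = 49.58°  ✓
  (2,3): δ = 119.28°  ·
  (2,4): δ = 59.27°  ·
  (2,5): δ = 18.33°  ✓
  (3,4): δ = 119.99°  ·
  (3,5): δ = 79.05°  ·
  (4,5): δ = 139.07°  ·
antipodal pairs: 6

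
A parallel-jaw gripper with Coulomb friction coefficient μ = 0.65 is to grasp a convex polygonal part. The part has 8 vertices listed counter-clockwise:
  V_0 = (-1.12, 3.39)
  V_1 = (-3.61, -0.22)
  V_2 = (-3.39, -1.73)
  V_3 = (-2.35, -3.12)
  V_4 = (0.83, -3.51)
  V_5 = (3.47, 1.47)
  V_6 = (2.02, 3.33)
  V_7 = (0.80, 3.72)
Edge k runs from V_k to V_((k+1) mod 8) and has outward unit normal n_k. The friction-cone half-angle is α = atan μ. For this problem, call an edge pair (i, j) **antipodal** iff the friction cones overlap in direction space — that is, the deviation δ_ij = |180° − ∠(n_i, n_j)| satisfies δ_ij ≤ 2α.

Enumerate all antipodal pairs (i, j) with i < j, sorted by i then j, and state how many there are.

count = 13; pairs: (0,3), (0,4), (1,4), (1,5), (1,6), (2,4), (2,5), (2,6), (2,7), (3,5), (3,6), (3,7), (4,7)

α = atan 0.65 = 33.02°;  2α = 66.05°
n_0 = (-0.8232, +0.5678)
n_1 = (-0.9896, -0.1442)
n_2 = (-0.8007, -0.5991)
n_3 = (-0.1217, -0.9926)
n_4 = (+0.8835, -0.4684)
n_5 = (+0.7887, +0.6148)
n_6 = (+0.3045, +0.9525)
n_7 = (-0.1694, +0.9855)
  (0,1): δ = 137.11°  ·
  (0,2): δ = 108.60°  ·
  (0,3): δ = 62.40°  ✓
  (0,4): δ = 6.67°  ✓
  (0,5): δ = 72.53°  ·
  (0,6): δ = 106.87°  ·
  (0,7): δ = 134.35°  ·
  (1,2): δ = 151.49°  ·
  (1,3): δ = 105.28°  ·
  (1,4): δ = 36.22°  ✓
  (1,5): δ = 29.65°  ✓
  (1,6): δ = 63.98°  ✓
  (1,7): δ = 91.46°  ·
  (2,3): δ = 133.80°  ·
  (2,4): δ = 64.73°  ✓
  (2,5): δ = 1.14°  ✓
  (2,6): δ = 35.47°  ✓
  (2,7): δ = 62.95°  ✓
  (3,4): δ = 110.94°  ·
  (3,5): δ = 45.07°  ✓
  (3,6): δ = 10.74°  ✓
  (3,7): δ = 16.74°  ✓
  (4,5): δ = 114.13°  ·
  (4,6): δ = 79.80°  ·
  (4,7): δ = 52.32°  ✓
  (5,6): δ = 145.67°  ·
  (5,7): δ = 118.19°  ·
  (6,7): δ = 152.52°  ·
antipodal pairs: 13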